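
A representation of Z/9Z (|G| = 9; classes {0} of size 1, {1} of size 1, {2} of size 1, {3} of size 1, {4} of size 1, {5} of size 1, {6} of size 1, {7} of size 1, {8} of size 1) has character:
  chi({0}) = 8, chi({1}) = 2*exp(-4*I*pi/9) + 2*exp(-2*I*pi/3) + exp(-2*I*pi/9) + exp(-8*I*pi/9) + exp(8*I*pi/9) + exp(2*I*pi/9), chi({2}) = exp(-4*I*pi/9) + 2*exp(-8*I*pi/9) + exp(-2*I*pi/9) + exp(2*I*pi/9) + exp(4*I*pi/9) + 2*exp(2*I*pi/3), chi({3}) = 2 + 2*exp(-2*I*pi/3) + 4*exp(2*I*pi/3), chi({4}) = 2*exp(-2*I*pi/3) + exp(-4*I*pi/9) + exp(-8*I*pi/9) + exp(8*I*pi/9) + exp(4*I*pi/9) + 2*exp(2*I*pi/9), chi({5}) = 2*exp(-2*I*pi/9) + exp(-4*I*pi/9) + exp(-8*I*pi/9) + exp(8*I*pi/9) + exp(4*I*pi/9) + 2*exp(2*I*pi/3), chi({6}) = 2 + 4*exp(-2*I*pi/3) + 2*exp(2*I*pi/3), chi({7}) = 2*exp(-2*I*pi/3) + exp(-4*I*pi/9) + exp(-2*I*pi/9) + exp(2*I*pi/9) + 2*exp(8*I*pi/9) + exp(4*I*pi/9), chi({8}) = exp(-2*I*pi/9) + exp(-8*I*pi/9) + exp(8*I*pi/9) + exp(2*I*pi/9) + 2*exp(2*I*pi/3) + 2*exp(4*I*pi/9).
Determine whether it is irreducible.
Not irreducible (reducible): <chi, chi> = 12 > 1.

Reasoning: <chi, chi> = (1/|G|) sum_C |C| * |chi(C)|^2 = (1/9)[1*|8|^2 + 1*|2*exp(-4*I*pi/9) + 2*exp(-2*I*pi/3) + exp(-2*I*pi/9) + exp(-8*I*pi/9) + exp(8*I*pi/9) + exp(2*I*pi/9)|^2 + 1*|exp(-4*I*pi/9) + 2*exp(-8*I*pi/9) + exp(-2*I*pi/9) + exp(2*I*pi/9) + exp(4*I*pi/9) + 2*exp(2*I*pi/3)|^2 + 1*|2 + 2*exp(-2*I*pi/3) + 4*exp(2*I*pi/3)|^2 + 1*|2*exp(-2*I*pi/3) + exp(-4*I*pi/9) + exp(-8*I*pi/9) + exp(8*I*pi/9) + exp(4*I*pi/9) + 2*exp(2*I*pi/9)|^2 + 1*|2*exp(-2*I*pi/9) + exp(-4*I*pi/9) + exp(-8*I*pi/9) + exp(8*I*pi/9) + exp(4*I*pi/9) + 2*exp(2*I*pi/3)|^2 + 1*|2 + 4*exp(-2*I*pi/3) + 2*exp(2*I*pi/3)|^2 + 1*|2*exp(-2*I*pi/3) + exp(-4*I*pi/9) + exp(-2*I*pi/9) + exp(2*I*pi/9) + 2*exp(8*I*pi/9) + exp(4*I*pi/9)|^2 + 1*|exp(-2*I*pi/9) + exp(-8*I*pi/9) + exp(8*I*pi/9) + exp(2*I*pi/9) + 2*exp(2*I*pi/3) + 2*exp(4*I*pi/9)|^2]
  = (1/9)[(64) + (12 + 7*exp(-4*I*pi/9) + 9*exp(-2*I*pi/9) + 6*exp(-2*I*pi/3) + 4*exp(-8*I*pi/9) + 4*exp(8*I*pi/9) + 6*exp(2*I*pi/3) + 9*exp(2*I*pi/9) + 7*exp(4*I*pi/9)) + (12 + 9*exp(-4*I*pi/9) + 6*exp(-2*I*pi/3) + 4*exp(-2*I*pi/9) + 7*exp(-8*I*pi/9) + 7*exp(8*I*pi/9) + 4*exp(2*I*pi/9) + 6*exp(2*I*pi/3) + 9*exp(4*I*pi/9)) + (4) + (12 + 6*exp(-2*I*pi/3) + 7*exp(-2*I*pi/9) + 4*exp(-4*I*pi/9) + 9*exp(-8*I*pi/9) + 9*exp(8*I*pi/9) + 4*exp(4*I*pi/9) + 7*exp(2*I*pi/9) + 6*exp(2*I*pi/3)) + (12 + 6*exp(-2*I*pi/3) + 7*exp(-2*I*pi/9) + 4*exp(-4*I*pi/9) + 9*exp(-8*I*pi/9) + 9*exp(8*I*pi/9) + 4*exp(4*I*pi/9) + 7*exp(2*I*pi/9) + 6*exp(2*I*pi/3)) + (4) + (12 + 9*exp(-4*I*pi/9) + 6*exp(-2*I*pi/3) + 4*exp(-2*I*pi/9) + 7*exp(-8*I*pi/9) + 7*exp(8*I*pi/9) + 4*exp(2*I*pi/9) + 6*exp(2*I*pi/3) + 9*exp(4*I*pi/9)) + (12 + 7*exp(-4*I*pi/9) + 9*exp(-2*I*pi/9) + 6*exp(-2*I*pi/3) + 4*exp(-8*I*pi/9) + 4*exp(8*I*pi/9) + 6*exp(2*I*pi/3) + 9*exp(2*I*pi/9) + 7*exp(4*I*pi/9))] = 108/9 = 12.
(Exp terms are combined using exp(i*s)*conj(exp(i*t)) = exp(i*(s-t)), and sums of them are collapsed using the identity that for every m > 1 the m distinct m-th roots of unity sum to 0, e.g. 1 + exp(2*I*pi/3) + exp(-2*I*pi/3) = 0.)
A character is irreducible iff <chi, chi> = 1, so this representation is reducible.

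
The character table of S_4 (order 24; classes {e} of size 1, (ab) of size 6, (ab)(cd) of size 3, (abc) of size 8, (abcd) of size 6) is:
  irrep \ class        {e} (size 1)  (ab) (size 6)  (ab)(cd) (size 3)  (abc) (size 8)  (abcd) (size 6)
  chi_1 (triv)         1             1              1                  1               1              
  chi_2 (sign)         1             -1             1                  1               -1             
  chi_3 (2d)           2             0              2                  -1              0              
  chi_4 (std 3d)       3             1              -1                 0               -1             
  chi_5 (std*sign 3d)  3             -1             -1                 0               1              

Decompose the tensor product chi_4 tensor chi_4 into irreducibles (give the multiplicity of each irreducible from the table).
chi_4 tensor chi_4 = chi_1 + chi_3 + chi_4 + chi_5 (all other irreducibles have multiplicity 0).

Details: The character of a tensor product is the pointwise product (chi_4 * chi_4)(C) = chi_4(C) * chi_4(C):
  {e}: (3)*(3), (ab): (1)*(1), (ab)(cd): (-1)*(-1), (abc): (0)*(0), (abcd): (-1)*(-1)
so (chi_4 * chi_4) takes values
  {e} -> 9, (ab) -> 1, (ab)(cd) -> 1, (abc) -> 0, (abcd) -> 1.
Now take the inner product of this character with each irreducible chi from the table, <chi_4*chi_4, chi> = (1/24) sum_C |C| (chi_4*chi_4)(C) conj(chi(C)):
  <chi_4*chi_4, chi_1> = (1/24)[1*(9)*conj(1) + 6*(1)*conj(1) + 3*(1)*conj(1) + 8*(0)*conj(1) + 6*(1)*conj(1)]
      = (1/24)[(9) + (6) + (3) + (0) + (6)] = 24/24 = 1
  <chi_4*chi_4, chi_2> = (1/24)[1*(9)*conj(1) + 6*(1)*conj(-1) + 3*(1)*conj(1) + 8*(0)*conj(1) + 6*(1)*conj(-1)]
      = (1/24)[(9) + (-6) + (3) + (0) + (-6)] = 0/24 = 0
  <chi_4*chi_4, chi_3> = (1/24)[1*(9)*conj(2) + 6*(1)*conj(0) + 3*(1)*conj(2) + 8*(0)*conj(-1) + 6*(1)*conj(0)]
      = (1/24)[(18) + (0) + (6) + (0) + (0)] = 24/24 = 1
  <chi_4*chi_4, chi_4> = (1/24)[1*(9)*conj(3) + 6*(1)*conj(1) + 3*(1)*conj(-1) + 8*(0)*conj(0) + 6*(1)*conj(-1)]
      = (1/24)[(27) + (6) + (-3) + (0) + (-6)] = 24/24 = 1
  <chi_4*chi_4, chi_5> = (1/24)[1*(9)*conj(3) + 6*(1)*conj(-1) + 3*(1)*conj(-1) + 8*(0)*conj(0) + 6*(1)*conj(1)]
      = (1/24)[(27) + (-6) + (-3) + (0) + (6)] = 24/24 = 1
Hence the multiplicities are chi_1: 1, chi_3: 1, chi_4: 1, chi_5: 1. Dimension check: dim(chi_4)*dim(chi_4) = 3*3 = 9 and sum (mult * dim) = 1*1 + 1*2 + 1*3 + 1*3 = 9.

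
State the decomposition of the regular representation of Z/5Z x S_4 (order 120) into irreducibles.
Each irreducible V_i of dimension d_i appears with multiplicity d_i, i.e. rho_reg = (direct sum over all irreducibles V_i) d_i V_i. The irreducible dimensions for Z/5Z x S_4 are 1, 1, 1, 1, 1, 1, 1, 1, 1, 1, 2, 2, 2, 2, 2, 3, 3, 3, 3, 3, 3, 3, 3, 3, 3: 10 irreducibles of dimension 1, each with multiplicity 1; 5 irreducibles of dimension 2, each with multiplicity 2; 10 irreducibles of dimension 3, each with multiplicity 3. Total dimension 10*1*1 + 5*2*2 + 10*3*3 = 120 = |G|.

Proof sketch: General theorem: in the regular representation of a finite group G, each irreducible appears with multiplicity equal to its dimension. Check: dim(rho_reg) = sum d_i^2 = 1 + 1 + 1 + 1 + 1 + 1 + 1 + 1 + 1 + 1 + 4 + 4 + 4 + 4 + 4 + 9 + 9 + 9 + 9 + 9 + 9 + 9 + 9 + 9 + 9 = 120 = |G|.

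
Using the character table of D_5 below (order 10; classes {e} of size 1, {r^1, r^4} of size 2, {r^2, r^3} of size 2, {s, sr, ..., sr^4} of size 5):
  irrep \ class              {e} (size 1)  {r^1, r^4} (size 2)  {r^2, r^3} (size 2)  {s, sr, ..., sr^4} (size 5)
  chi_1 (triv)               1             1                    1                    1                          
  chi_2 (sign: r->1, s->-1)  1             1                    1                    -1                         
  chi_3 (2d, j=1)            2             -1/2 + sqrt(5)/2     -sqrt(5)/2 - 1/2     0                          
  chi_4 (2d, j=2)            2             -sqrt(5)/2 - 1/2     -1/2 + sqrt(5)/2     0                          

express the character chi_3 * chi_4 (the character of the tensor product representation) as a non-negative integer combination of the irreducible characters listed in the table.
chi_3 tensor chi_4 = chi_3 + chi_4 (all other irreducibles have multiplicity 0).

Explanation: The character of a tensor product is the pointwise product (chi_3 * chi_4)(C) = chi_3(C) * chi_4(C):
  {e}: (2)*(2), {r^1, r^4}: (-1/2 + sqrt(5)/2)*(-sqrt(5)/2 - 1/2), {r^2, r^3}: (-sqrt(5)/2 - 1/2)*(-1/2 + sqrt(5)/2), {s, sr, ..., sr^4}: (0)*(0)
so (chi_3 * chi_4) takes values
  {e} -> 4, {r^1, r^4} -> -1, {r^2, r^3} -> -1, {s, sr, ..., sr^4} -> 0.
Now take the inner product of this character with each irreducible chi from the table, <chi_3*chi_4, chi> = (1/10) sum_C |C| (chi_3*chi_4)(C) conj(chi(C)):
  <chi_3*chi_4, chi_1> = (1/10)[1*(4)*conj(1) + 2*(-1)*conj(1) + 2*(-1)*conj(1) + 5*(0)*conj(1)]
      = (1/10)[(4) + (-2) + (-2) + (0)] = 0/10 = 0
  <chi_3*chi_4, chi_2> = (1/10)[1*(4)*conj(1) + 2*(-1)*conj(1) + 2*(-1)*conj(1) + 5*(0)*conj(-1)]
      = (1/10)[(4) + (-2) + (-2) + (0)] = 0/10 = 0
  <chi_3*chi_4, chi_3> = (1/10)[1*(4)*conj(2) + 2*(-1)*conj(-1/2 + sqrt(5)/2) + 2*(-1)*conj(-sqrt(5)/2 - 1/2) + 5*(0)*conj(0)]
      = (1/10)[(8) + (1 - sqrt(5)) + (1 + sqrt(5)) + (0)] = 10/10 = 1
  <chi_3*chi_4, chi_4> = (1/10)[1*(4)*conj(2) + 2*(-1)*conj(-sqrt(5)/2 - 1/2) + 2*(-1)*conj(-1/2 + sqrt(5)/2) + 5*(0)*conj(0)]
      = (1/10)[(8) + (1 + sqrt(5)) + (1 - sqrt(5)) + (0)] = 10/10 = 1
Hence the multiplicities are chi_3: 1, chi_4: 1. Dimension check: dim(chi_3)*dim(chi_4) = 2*2 = 4 and sum (mult * dim) = 1*2 + 1*2 = 4.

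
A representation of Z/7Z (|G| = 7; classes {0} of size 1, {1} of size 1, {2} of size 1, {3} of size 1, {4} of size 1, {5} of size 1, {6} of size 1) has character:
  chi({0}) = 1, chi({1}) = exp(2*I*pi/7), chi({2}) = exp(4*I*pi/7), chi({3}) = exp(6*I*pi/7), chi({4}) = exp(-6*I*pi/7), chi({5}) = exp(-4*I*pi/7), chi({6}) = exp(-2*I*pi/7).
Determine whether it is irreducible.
Irreducible: <chi, chi> = 1.

Reasoning: <chi, chi> = (1/|G|) sum_C |C| * |chi(C)|^2 = (1/7)[1*|1|^2 + 1*|exp(2*I*pi/7)|^2 + 1*|exp(4*I*pi/7)|^2 + 1*|exp(6*I*pi/7)|^2 + 1*|exp(-6*I*pi/7)|^2 + 1*|exp(-4*I*pi/7)|^2 + 1*|exp(-2*I*pi/7)|^2]
  = (1/7)[(1) + (1) + (1) + (1) + (1) + (1) + (1)] = 7/7 = 1.
(Exp terms are combined using exp(i*s)*conj(exp(i*t)) = exp(i*(s-t)), and sums of them are collapsed using the identity that for every m > 1 the m distinct m-th roots of unity sum to 0, e.g. 1 + exp(2*I*pi/3) + exp(-2*I*pi/3) = 0.)
A character is irreducible iff <chi, chi> = 1, so this representation is irreducible.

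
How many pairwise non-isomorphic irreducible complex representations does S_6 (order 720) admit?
11

Why: The number of irreducible complex representations of a finite group equals its number of conjugacy classes. Conjugacy classes in S_6 correspond to cycle types, i.e. partitions of 6; there are p(6) = 11 of them, so S_6 (order 720) has exactly 11 irreducible complex representations.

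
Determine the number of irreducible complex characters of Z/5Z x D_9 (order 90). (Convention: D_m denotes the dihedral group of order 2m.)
30

Justification: The number of irreducible complex representations of a finite group equals its number of conjugacy classes. For a direct product, #classes(G x H) = #classes(G) * #classes(H). Z/5Z has 5 classes (abelian), D_9 has 6 classes, so 5 * 6 = 30, so Z/5Z x D_9 (order 90) has exactly 30 irreducible complex representations.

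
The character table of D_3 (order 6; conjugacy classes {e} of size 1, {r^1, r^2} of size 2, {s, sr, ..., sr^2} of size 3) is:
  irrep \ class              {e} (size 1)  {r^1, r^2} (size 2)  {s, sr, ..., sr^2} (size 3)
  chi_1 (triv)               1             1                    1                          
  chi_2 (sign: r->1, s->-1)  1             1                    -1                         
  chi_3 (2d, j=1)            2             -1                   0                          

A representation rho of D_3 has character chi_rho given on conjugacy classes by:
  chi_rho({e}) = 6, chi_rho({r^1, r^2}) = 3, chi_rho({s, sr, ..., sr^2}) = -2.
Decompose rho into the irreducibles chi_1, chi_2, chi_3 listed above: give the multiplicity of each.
Multiplicities: chi_1: 1, chi_2: 3, chi_3: 1.

Justification: Use <chi_rho, chi> = (1/|G|) sum_C |C| * chi_rho(C) * conj(chi(C)) with |G| = 6 for each irreducible chi in the table:
  <chi_rho, chi_1> = (1/6)[1*(6)*conj(1) + 2*(3)*conj(1) + 3*(-2)*conj(1)]
      = (1/6)[(6) + (6) + (-6)] = 6/6 = 1
  <chi_rho, chi_2> = (1/6)[1*(6)*conj(1) + 2*(3)*conj(1) + 3*(-2)*conj(-1)]
      = (1/6)[(6) + (6) + (6)] = 18/6 = 3
  <chi_rho, chi_3> = (1/6)[1*(6)*conj(2) + 2*(3)*conj(-1) + 3*(-2)*conj(0)]
      = (1/6)[(12) + (-6) + (0)] = 6/6 = 1
Dimension check: dim(rho) = sum (mult * dim) = 1*1 + 3*1 + 1*2 = 6 = chi_rho(e) = 6.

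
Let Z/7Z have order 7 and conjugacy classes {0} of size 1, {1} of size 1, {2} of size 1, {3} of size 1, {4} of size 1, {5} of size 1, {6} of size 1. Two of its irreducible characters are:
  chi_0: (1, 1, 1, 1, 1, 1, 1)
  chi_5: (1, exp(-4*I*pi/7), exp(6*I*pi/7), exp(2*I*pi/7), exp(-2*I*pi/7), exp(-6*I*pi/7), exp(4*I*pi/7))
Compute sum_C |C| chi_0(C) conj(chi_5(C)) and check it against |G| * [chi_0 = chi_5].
Sum = 0; so <chi_0, chi_5> = 0 (distinct irreducibles are orthogonal).

Details: Compute term by term over conjugacy classes (|C| * chi_0(C) * conj(chi_5(C))):
  1*(1)*conj(1) + 1*(1)*conj(exp(-4*I*pi/7)) + 1*(1)*conj(exp(6*I*pi/7)) + 1*(1)*conj(exp(2*I*pi/7)) + 1*(1)*conj(exp(-2*I*pi/7)) + 1*(1)*conj(exp(-6*I*pi/7)) + 1*(1)*conj(exp(4*I*pi/7))
  = (1) + (exp(4*I*pi/7)) + (exp(-6*I*pi/7)) + (exp(-2*I*pi/7)) + (exp(2*I*pi/7)) + (exp(6*I*pi/7)) + (exp(-4*I*pi/7))
  = 0.
(Exp terms are combined using exp(i*s)*conj(exp(i*t)) = exp(i*(s-t)), and sums of them are collapsed using the identity that for every m > 1 the m distinct m-th roots of unity sum to 0, e.g. 1 + exp(2*I*pi/3) + exp(-2*I*pi/3) = 0.)
Dividing by |G| = 7 gives 0/7 = 0, matching the row-orthogonality relation <chi_0, chi_5> = [chi_0 = chi_5].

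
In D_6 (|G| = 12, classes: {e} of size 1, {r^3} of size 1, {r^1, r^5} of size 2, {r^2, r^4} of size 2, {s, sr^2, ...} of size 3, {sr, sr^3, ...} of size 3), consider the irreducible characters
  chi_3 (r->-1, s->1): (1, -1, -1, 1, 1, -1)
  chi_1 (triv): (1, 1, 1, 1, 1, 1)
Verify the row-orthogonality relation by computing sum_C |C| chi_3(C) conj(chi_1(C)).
Sum = 0; so <chi_3, chi_1> = 0 (distinct irreducibles are orthogonal).

Argument: Compute term by term over conjugacy classes (|C| * chi_3(C) * conj(chi_1(C))):
  1*(1)*conj(1) + 1*(-1)*conj(1) + 2*(-1)*conj(1) + 2*(1)*conj(1) + 3*(1)*conj(1) + 3*(-1)*conj(1)
  = (1) + (-1) + (-2) + (2) + (3) + (-3)
  = 0.
Dividing by |G| = 12 gives 0/12 = 0, matching the row-orthogonality relation <chi_3, chi_1> = [chi_3 = chi_1].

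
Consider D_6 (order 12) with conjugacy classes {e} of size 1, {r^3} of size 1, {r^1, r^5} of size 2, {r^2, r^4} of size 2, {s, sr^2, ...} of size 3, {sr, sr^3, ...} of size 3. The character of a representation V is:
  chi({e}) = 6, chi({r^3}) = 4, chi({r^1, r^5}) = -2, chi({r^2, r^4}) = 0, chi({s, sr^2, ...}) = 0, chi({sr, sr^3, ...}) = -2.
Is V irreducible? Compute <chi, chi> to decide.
Not irreducible (reducible): <chi, chi> = 6 > 1.

<chi, chi> = (1/|G|) sum_C |C| * |chi(C)|^2 = (1/12)[1*|6|^2 + 1*|4|^2 + 2*|-2|^2 + 2*|0|^2 + 3*|0|^2 + 3*|-2|^2]
  = (1/12)[(36) + (16) + (8) + (0) + (0) + (12)] = 72/12 = 6.
A character is irreducible iff <chi, chi> = 1, so this representation is reducible.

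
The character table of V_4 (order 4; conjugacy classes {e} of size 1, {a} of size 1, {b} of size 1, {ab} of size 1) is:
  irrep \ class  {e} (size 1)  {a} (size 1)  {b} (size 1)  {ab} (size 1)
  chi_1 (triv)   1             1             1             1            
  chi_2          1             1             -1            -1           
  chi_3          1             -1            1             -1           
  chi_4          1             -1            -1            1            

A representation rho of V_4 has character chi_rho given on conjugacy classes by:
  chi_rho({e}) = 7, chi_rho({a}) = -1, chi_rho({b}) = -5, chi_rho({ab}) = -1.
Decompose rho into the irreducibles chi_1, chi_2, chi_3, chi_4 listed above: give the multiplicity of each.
Multiplicities: chi_1: 0, chi_2: 3, chi_3: 1, chi_4: 3.

Solution. Use <chi_rho, chi> = (1/|G|) sum_C |C| * chi_rho(C) * conj(chi(C)) with |G| = 4 for each irreducible chi in the table:
  <chi_rho, chi_1> = (1/4)[1*(7)*conj(1) + 1*(-1)*conj(1) + 1*(-5)*conj(1) + 1*(-1)*conj(1)]
      = (1/4)[(7) + (-1) + (-5) + (-1)] = 0/4 = 0
  <chi_rho, chi_2> = (1/4)[1*(7)*conj(1) + 1*(-1)*conj(1) + 1*(-5)*conj(-1) + 1*(-1)*conj(-1)]
      = (1/4)[(7) + (-1) + (5) + (1)] = 12/4 = 3
  <chi_rho, chi_3> = (1/4)[1*(7)*conj(1) + 1*(-1)*conj(-1) + 1*(-5)*conj(1) + 1*(-1)*conj(-1)]
      = (1/4)[(7) + (1) + (-5) + (1)] = 4/4 = 1
  <chi_rho, chi_4> = (1/4)[1*(7)*conj(1) + 1*(-1)*conj(-1) + 1*(-5)*conj(-1) + 1*(-1)*conj(1)]
      = (1/4)[(7) + (1) + (5) + (-1)] = 12/4 = 3
Dimension check: dim(rho) = sum (mult * dim) = 0*1 + 3*1 + 1*1 + 3*1 = 7 = chi_rho(e) = 7.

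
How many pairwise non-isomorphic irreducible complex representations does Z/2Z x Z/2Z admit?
4

Why: The number of irreducible complex representations of a finite group equals its number of conjugacy classes. Z/2Z x Z/2Z is abelian of order 4, so every element is its own conjugacy class: 4 classes, so Z/2Z x Z/2Z (order 4) has exactly 4 irreducible complex representations.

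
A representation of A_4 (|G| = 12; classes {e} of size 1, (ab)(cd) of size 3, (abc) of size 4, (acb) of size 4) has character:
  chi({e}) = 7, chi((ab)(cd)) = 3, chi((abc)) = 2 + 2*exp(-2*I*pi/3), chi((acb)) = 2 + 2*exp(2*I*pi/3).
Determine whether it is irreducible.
Not irreducible (reducible): <chi, chi> = 9 > 1.

Proof sketch: <chi, chi> = (1/|G|) sum_C |C| * |chi(C)|^2 = (1/12)[1*|7|^2 + 3*|3|^2 + 4*|2 + 2*exp(-2*I*pi/3)|^2 + 4*|2 + 2*exp(2*I*pi/3)|^2]
  = (1/12)[(49) + (27) + (16) + (16)] = 108/12 = 9.
(Exp terms are combined using exp(i*s)*conj(exp(i*t)) = exp(i*(s-t)), and sums of them are collapsed using the identity that for every m > 1 the m distinct m-th roots of unity sum to 0, e.g. 1 + exp(2*I*pi/3) + exp(-2*I*pi/3) = 0.)
A character is irreducible iff <chi, chi> = 1, so this representation is reducible.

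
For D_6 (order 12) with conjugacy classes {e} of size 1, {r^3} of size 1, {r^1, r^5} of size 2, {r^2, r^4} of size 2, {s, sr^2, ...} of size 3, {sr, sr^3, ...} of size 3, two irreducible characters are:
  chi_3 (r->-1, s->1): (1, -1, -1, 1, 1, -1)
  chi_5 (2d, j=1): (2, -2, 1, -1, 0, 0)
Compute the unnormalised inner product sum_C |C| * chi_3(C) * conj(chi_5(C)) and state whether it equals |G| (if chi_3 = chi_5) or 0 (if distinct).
Sum = 0; so <chi_3, chi_5> = 0 (distinct irreducibles are orthogonal).

Reasoning: Compute term by term over conjugacy classes (|C| * chi_3(C) * conj(chi_5(C))):
  1*(1)*conj(2) + 1*(-1)*conj(-2) + 2*(-1)*conj(1) + 2*(1)*conj(-1) + 3*(1)*conj(0) + 3*(-1)*conj(0)
  = (2) + (2) + (-2) + (-2) + (0) + (0)
  = 0.
Dividing by |G| = 12 gives 0/12 = 0, matching the row-orthogonality relation <chi_3, chi_5> = [chi_3 = chi_5].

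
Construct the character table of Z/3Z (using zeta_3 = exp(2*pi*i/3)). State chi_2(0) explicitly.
Character table of Z/3Z (irreps indexed chi_0,...,chi_2 with chi_k(m) = zeta_3^(k*m), zeta_3 = exp(2*pi*i/3)):
  irrep \ class  {0} (size 1)  {1} (size 1)    {2} (size 1)  
  chi_0          1             1               1             
  chi_1          1             exp(2*I*pi/3)   exp(-2*I*pi/3)
  chi_2          1             exp(-2*I*pi/3)  exp(2*I*pi/3) 

Spot check: chi_2(0) = zeta_3^(2*0) = zeta_3^0 = 1.

Z/3Z is abelian, so all 3 irreducible complex representations are 1-dimensional. They are given by chi_k(m) = zeta_3^(k*m) for k = 0,...,2. Row orthogonality: sum_m chi_k(m) conj(chi_l(m)) = 3 * [k = l].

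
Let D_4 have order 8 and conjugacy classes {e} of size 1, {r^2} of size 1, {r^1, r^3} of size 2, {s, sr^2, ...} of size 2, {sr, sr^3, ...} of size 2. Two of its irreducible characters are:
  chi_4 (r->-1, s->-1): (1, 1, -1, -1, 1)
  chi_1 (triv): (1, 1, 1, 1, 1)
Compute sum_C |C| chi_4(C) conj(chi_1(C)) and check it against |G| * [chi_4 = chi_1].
Sum = 0; so <chi_4, chi_1> = 0 (distinct irreducibles are orthogonal).

Argument: Compute term by term over conjugacy classes (|C| * chi_4(C) * conj(chi_1(C))):
  1*(1)*conj(1) + 1*(1)*conj(1) + 2*(-1)*conj(1) + 2*(-1)*conj(1) + 2*(1)*conj(1)
  = (1) + (1) + (-2) + (-2) + (2)
  = 0.
Dividing by |G| = 8 gives 0/8 = 0, matching the row-orthogonality relation <chi_4, chi_1> = [chi_4 = chi_1].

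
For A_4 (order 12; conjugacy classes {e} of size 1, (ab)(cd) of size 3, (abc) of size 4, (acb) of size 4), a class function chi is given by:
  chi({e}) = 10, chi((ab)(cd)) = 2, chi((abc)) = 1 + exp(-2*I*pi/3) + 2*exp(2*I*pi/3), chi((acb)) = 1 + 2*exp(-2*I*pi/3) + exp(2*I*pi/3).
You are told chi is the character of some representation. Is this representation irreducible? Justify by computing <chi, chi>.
Not irreducible (reducible): <chi, chi> = 10 > 1.

Argument: <chi, chi> = (1/|G|) sum_C |C| * |chi(C)|^2 = (1/12)[1*|10|^2 + 3*|2|^2 + 4*|1 + exp(-2*I*pi/3) + 2*exp(2*I*pi/3)|^2 + 4*|1 + 2*exp(-2*I*pi/3) + exp(2*I*pi/3)|^2]
  = (1/12)[(100) + (12) + (4) + (4)] = 120/12 = 10.
(Exp terms are combined using exp(i*s)*conj(exp(i*t)) = exp(i*(s-t)), and sums of them are collapsed using the identity that for every m > 1 the m distinct m-th roots of unity sum to 0, e.g. 1 + exp(2*I*pi/3) + exp(-2*I*pi/3) = 0.)
A character is irreducible iff <chi, chi> = 1, so this representation is reducible.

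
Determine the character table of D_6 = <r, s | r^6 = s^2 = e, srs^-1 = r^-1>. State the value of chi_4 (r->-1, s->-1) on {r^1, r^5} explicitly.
Conjugacy classes: {e} of size 1, {r^3} of size 1, {r^1, r^5} of size 2, {r^2, r^4} of size 2, {s, sr^2, ...} of size 3, {sr, sr^3, ...} of size 3.
Character table:
  irrep \ class              {e} (size 1)  {r^3} (size 1)  {r^1, r^5} (size 2)  {r^2, r^4} (size 2)  {s, sr^2, ...} (size 3)  {sr, sr^3, ...} (size 3)
  chi_1 (triv)               1             1               1                    1                    1                        1                       
  chi_2 (sign: r->1, s->-1)  1             1               1                    1                    -1                       -1                      
  chi_3 (r->-1, s->1)        1             -1              -1                   1                    1                        -1                      
  chi_4 (r->-1, s->-1)       1             -1              -1                   1                    -1                       1                       
  chi_5 (2d, j=1)            2             -2              1                    -1                   0                        0                       
  chi_6 (2d, j=2)            2             2               -1                   -1                   0                        0                       

Spot check: chi_4 (r->-1, s->-1) on {r^1, r^5} = -1.

Solution. D_6 has order 2*6 = 12 with 6 conjugacy classes, hence 6 irreducibles. Sum of squared dims 1 + 1 + 1 + 1 + 4 + 4 = 12 = |G|. Linear characters come from the abelianisation; the 2-dimensional irreps have character r^k -> 2*cos(2*pi*j*k/6), reflections -> 0.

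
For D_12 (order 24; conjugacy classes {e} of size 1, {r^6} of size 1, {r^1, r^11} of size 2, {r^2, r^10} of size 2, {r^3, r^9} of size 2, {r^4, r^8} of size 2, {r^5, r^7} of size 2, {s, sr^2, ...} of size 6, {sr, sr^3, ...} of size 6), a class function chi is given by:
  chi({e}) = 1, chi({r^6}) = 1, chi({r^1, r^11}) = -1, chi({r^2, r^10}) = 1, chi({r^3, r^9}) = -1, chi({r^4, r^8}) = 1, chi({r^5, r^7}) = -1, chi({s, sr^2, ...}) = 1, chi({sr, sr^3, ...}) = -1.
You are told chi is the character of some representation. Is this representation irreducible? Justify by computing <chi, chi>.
Irreducible: <chi, chi> = 1.

Explanation: <chi, chi> = (1/|G|) sum_C |C| * |chi(C)|^2 = (1/24)[1*|1|^2 + 1*|1|^2 + 2*|-1|^2 + 2*|1|^2 + 2*|-1|^2 + 2*|1|^2 + 2*|-1|^2 + 6*|1|^2 + 6*|-1|^2]
  = (1/24)[(1) + (1) + (2) + (2) + (2) + (2) + (2) + (6) + (6)] = 24/24 = 1.
A character is irreducible iff <chi, chi> = 1, so this representation is irreducible.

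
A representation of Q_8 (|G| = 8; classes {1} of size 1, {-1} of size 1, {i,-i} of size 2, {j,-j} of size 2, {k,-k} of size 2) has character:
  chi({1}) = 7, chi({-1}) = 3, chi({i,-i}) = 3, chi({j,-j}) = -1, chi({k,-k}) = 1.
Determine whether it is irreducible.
Not irreducible (reducible): <chi, chi> = 10 > 1.

Argument: <chi, chi> = (1/|G|) sum_C |C| * |chi(C)|^2 = (1/8)[1*|7|^2 + 1*|3|^2 + 2*|3|^2 + 2*|-1|^2 + 2*|1|^2]
  = (1/8)[(49) + (9) + (18) + (2) + (2)] = 80/8 = 10.
A character is irreducible iff <chi, chi> = 1, so this representation is reducible.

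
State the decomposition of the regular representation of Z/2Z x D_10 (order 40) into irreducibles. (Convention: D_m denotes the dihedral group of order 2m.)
Each irreducible V_i of dimension d_i appears with multiplicity d_i, i.e. rho_reg = (direct sum over all irreducibles V_i) d_i V_i. The irreducible dimensions for Z/2Z x D_10 are 1, 1, 1, 1, 1, 1, 1, 1, 2, 2, 2, 2, 2, 2, 2, 2: 8 irreducibles of dimension 1, each with multiplicity 1; 8 irreducibles of dimension 2, each with multiplicity 2. Total dimension 8*1*1 + 8*2*2 = 40 = |G|.

Argument: General theorem: in the regular representation of a finite group G, each irreducible appears with multiplicity equal to its dimension. Check: dim(rho_reg) = sum d_i^2 = 1 + 1 + 1 + 1 + 1 + 1 + 1 + 1 + 4 + 4 + 4 + 4 + 4 + 4 + 4 + 4 = 40 = |G|.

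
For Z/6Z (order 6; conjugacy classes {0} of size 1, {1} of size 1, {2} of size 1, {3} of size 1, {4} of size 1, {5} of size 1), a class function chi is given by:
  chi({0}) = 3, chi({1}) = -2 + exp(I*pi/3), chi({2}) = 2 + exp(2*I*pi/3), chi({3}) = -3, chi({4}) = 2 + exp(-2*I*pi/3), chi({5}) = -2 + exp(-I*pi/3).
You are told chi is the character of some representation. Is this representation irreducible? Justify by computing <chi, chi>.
Not irreducible (reducible): <chi, chi> = 5 > 1.

Details: <chi, chi> = (1/|G|) sum_C |C| * |chi(C)|^2 = (1/6)[1*|3|^2 + 1*|-2 + exp(I*pi/3)|^2 + 1*|2 + exp(2*I*pi/3)|^2 + 1*|-3|^2 + 1*|2 + exp(-2*I*pi/3)|^2 + 1*|-2 + exp(-I*pi/3)|^2]
  = (1/6)[(9) + (3) + (3) + (9) + (3) + (3)] = 30/6 = 5.
(Exp terms are combined using exp(i*s)*conj(exp(i*t)) = exp(i*(s-t)), and sums of them are collapsed using the identity that for every m > 1 the m distinct m-th roots of unity sum to 0, e.g. 1 + exp(2*I*pi/3) + exp(-2*I*pi/3) = 0.)
A character is irreducible iff <chi, chi> = 1, so this representation is reducible.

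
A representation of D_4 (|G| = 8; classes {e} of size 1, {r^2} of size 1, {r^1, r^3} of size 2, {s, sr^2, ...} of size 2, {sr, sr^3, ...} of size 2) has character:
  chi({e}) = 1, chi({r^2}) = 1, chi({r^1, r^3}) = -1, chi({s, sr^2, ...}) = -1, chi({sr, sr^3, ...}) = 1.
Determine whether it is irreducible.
Irreducible: <chi, chi> = 1.

Reasoning: <chi, chi> = (1/|G|) sum_C |C| * |chi(C)|^2 = (1/8)[1*|1|^2 + 1*|1|^2 + 2*|-1|^2 + 2*|-1|^2 + 2*|1|^2]
  = (1/8)[(1) + (1) + (2) + (2) + (2)] = 8/8 = 1.
A character is irreducible iff <chi, chi> = 1, so this representation is irreducible.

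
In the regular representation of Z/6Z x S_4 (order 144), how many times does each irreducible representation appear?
Each irreducible V_i of dimension d_i appears with multiplicity d_i, i.e. rho_reg = (direct sum over all irreducibles V_i) d_i V_i. The irreducible dimensions for Z/6Z x S_4 are 1, 1, 1, 1, 1, 1, 1, 1, 1, 1, 1, 1, 2, 2, 2, 2, 2, 2, 3, 3, 3, 3, 3, 3, 3, 3, 3, 3, 3, 3: 12 irreducibles of dimension 1, each with multiplicity 1; 6 irreducibles of dimension 2, each with multiplicity 2; 12 irreducibles of dimension 3, each with multiplicity 3. Total dimension 12*1*1 + 6*2*2 + 12*3*3 = 144 = |G|.

Argument: General theorem: in the regular representation of a finite group G, each irreducible appears with multiplicity equal to its dimension. Check: dim(rho_reg) = sum d_i^2 = 1 + 1 + 1 + 1 + 1 + 1 + 1 + 1 + 1 + 1 + 1 + 1 + 4 + 4 + 4 + 4 + 4 + 4 + 9 + 9 + 9 + 9 + 9 + 9 + 9 + 9 + 9 + 9 + 9 + 9 = 144 = |G|.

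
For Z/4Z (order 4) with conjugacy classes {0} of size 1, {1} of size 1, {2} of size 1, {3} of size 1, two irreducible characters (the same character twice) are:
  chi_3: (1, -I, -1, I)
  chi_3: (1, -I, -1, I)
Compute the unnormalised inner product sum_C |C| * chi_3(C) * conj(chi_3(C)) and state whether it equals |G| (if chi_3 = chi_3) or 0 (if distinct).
Sum = 4 = |G| = 4; so <chi_3, chi_3> = 1 (norm-1 confirms irreducibility).

Explanation: Compute term by term over conjugacy classes (|C| * chi_3(C) * conj(chi_3(C))):
  1*(1)*conj(1) + 1*(-I)*conj(-I) + 1*(-1)*conj(-1) + 1*(I)*conj(I)
  = (1) + (1) + (1) + (1)
  = 4.
(Exp terms are combined using exp(i*s)*conj(exp(i*t)) = exp(i*(s-t)), and sums of them are collapsed using the identity that for every m > 1 the m distinct m-th roots of unity sum to 0, e.g. 1 + exp(2*I*pi/3) + exp(-2*I*pi/3) = 0.)
Dividing by |G| = 4 gives 4/4 = 1, matching the row-orthogonality relation <chi_3, chi_3> = [chi_3 = chi_3].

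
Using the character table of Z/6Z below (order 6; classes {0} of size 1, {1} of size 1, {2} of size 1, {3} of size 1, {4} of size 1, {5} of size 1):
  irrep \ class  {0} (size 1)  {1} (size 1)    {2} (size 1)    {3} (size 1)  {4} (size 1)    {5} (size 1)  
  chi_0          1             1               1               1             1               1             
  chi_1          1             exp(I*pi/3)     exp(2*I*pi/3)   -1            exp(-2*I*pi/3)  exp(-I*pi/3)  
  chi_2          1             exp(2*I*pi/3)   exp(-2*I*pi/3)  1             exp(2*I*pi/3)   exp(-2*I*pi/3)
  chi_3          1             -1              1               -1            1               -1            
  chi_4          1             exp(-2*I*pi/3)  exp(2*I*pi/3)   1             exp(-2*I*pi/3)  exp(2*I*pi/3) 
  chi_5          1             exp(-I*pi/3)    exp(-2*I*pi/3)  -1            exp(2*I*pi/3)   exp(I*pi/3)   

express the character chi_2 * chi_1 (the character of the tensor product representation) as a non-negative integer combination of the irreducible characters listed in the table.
chi_2 tensor chi_1 = chi_3 (all other irreducibles have multiplicity 0).

Solution. The character of a tensor product is the pointwise product (chi_2 * chi_1)(C) = chi_2(C) * chi_1(C):
  {0}: (1)*(1), {1}: (exp(2*I*pi/3))*(exp(I*pi/3)), {2}: (exp(-2*I*pi/3))*(exp(2*I*pi/3)), {3}: (1)*(-1), {4}: (exp(2*I*pi/3))*(exp(-2*I*pi/3)), {5}: (exp(-2*I*pi/3))*(exp(-I*pi/3))
so (chi_2 * chi_1) takes values
  {0} -> 1, {1} -> -1, {2} -> 1, {3} -> -1, {4} -> 1, {5} -> -1.
Now take the inner product of this character with each irreducible chi from the table, <chi_2*chi_1, chi> = (1/6) sum_C |C| (chi_2*chi_1)(C) conj(chi(C)):
  <chi_2*chi_1, chi_0> = (1/6)[1*(1)*conj(1) + 1*(-1)*conj(1) + 1*(1)*conj(1) + 1*(-1)*conj(1) + 1*(1)*conj(1) + 1*(-1)*conj(1)]
      = (1/6)[(1) + (-1) + (1) + (-1) + (1) + (-1)] = 0/6 = 0
  <chi_2*chi_1, chi_1> = (1/6)[1*(1)*conj(1) + 1*(-1)*conj(exp(I*pi/3)) + 1*(1)*conj(exp(2*I*pi/3)) + 1*(-1)*conj(-1) + 1*(1)*conj(exp(-2*I*pi/3)) + 1*(-1)*conj(exp(-I*pi/3))]
      = (1/6)[(1) + (-exp(-I*pi/3)) + (exp(-2*I*pi/3)) + (1) + (exp(2*I*pi/3)) + (-exp(I*pi/3))] = 0/6 = 0
  <chi_2*chi_1, chi_2> = (1/6)[1*(1)*conj(1) + 1*(-1)*conj(exp(2*I*pi/3)) + 1*(1)*conj(exp(-2*I*pi/3)) + 1*(-1)*conj(1) + 1*(1)*conj(exp(2*I*pi/3)) + 1*(-1)*conj(exp(-2*I*pi/3))]
      = (1/6)[(1) + (-exp(-2*I*pi/3)) + (exp(2*I*pi/3)) + (-1) + (exp(-2*I*pi/3)) + (-exp(2*I*pi/3))] = 0/6 = 0
  <chi_2*chi_1, chi_3> = (1/6)[1*(1)*conj(1) + 1*(-1)*conj(-1) + 1*(1)*conj(1) + 1*(-1)*conj(-1) + 1*(1)*conj(1) + 1*(-1)*conj(-1)]
      = (1/6)[(1) + (1) + (1) + (1) + (1) + (1)] = 6/6 = 1
  <chi_2*chi_1, chi_4> = (1/6)[1*(1)*conj(1) + 1*(-1)*conj(exp(-2*I*pi/3)) + 1*(1)*conj(exp(2*I*pi/3)) + 1*(-1)*conj(1) + 1*(1)*conj(exp(-2*I*pi/3)) + 1*(-1)*conj(exp(2*I*pi/3))]
      = (1/6)[(1) + (-exp(2*I*pi/3)) + (exp(-2*I*pi/3)) + (-1) + (exp(2*I*pi/3)) + (-exp(-2*I*pi/3))] = 0/6 = 0
  <chi_2*chi_1, chi_5> = (1/6)[1*(1)*conj(1) + 1*(-1)*conj(exp(-I*pi/3)) + 1*(1)*conj(exp(-2*I*pi/3)) + 1*(-1)*conj(-1) + 1*(1)*conj(exp(2*I*pi/3)) + 1*(-1)*conj(exp(I*pi/3))]
      = (1/6)[(1) + (-exp(I*pi/3)) + (exp(2*I*pi/3)) + (1) + (exp(-2*I*pi/3)) + (-exp(-I*pi/3))] = 0/6 = 0
(Exp terms are combined using exp(i*s)*conj(exp(i*t)) = exp(i*(s-t)), and sums of them are collapsed using the identity that for every m > 1 the m distinct m-th roots of unity sum to 0, e.g. 1 + exp(2*I*pi/3) + exp(-2*I*pi/3) = 0.)
Hence the multiplicities are chi_3: 1. Dimension check: dim(chi_2)*dim(chi_1) = 1*1 = 1 and sum (mult * dim) = 1*1 = 1.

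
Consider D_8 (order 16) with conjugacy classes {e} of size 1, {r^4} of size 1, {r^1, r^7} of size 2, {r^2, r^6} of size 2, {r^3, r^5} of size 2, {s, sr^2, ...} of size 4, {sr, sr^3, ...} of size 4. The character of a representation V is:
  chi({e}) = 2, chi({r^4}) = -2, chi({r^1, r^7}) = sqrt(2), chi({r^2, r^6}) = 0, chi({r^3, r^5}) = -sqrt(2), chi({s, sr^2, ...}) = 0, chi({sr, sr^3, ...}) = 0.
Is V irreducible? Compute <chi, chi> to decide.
Irreducible: <chi, chi> = 1.

Working: <chi, chi> = (1/|G|) sum_C |C| * |chi(C)|^2 = (1/16)[1*|2|^2 + 1*|-2|^2 + 2*|sqrt(2)|^2 + 2*|0|^2 + 2*|-sqrt(2)|^2 + 4*|0|^2 + 4*|0|^2]
  = (1/16)[(4) + (4) + (4) + (0) + (4) + (0) + (0)] = 16/16 = 1.
A character is irreducible iff <chi, chi> = 1, so this representation is irreducible.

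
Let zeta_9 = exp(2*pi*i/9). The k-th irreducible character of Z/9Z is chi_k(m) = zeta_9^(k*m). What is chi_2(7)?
chi_2(7) = zeta_9^14 = exp(-8*I*pi/9)

Reasoning: chi_2(7) = zeta_9^(2*7) = zeta_9^14. Since zeta_9^9 = 1, this equals zeta_9^5 = exp(2*pi*i*5/9) = exp(-8*I*pi/9).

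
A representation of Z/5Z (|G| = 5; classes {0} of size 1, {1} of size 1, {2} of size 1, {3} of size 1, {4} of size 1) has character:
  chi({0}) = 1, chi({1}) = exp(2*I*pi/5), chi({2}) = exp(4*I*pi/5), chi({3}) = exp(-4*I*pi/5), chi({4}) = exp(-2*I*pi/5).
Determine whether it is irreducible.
Irreducible: <chi, chi> = 1.

Why: <chi, chi> = (1/|G|) sum_C |C| * |chi(C)|^2 = (1/5)[1*|1|^2 + 1*|exp(2*I*pi/5)|^2 + 1*|exp(4*I*pi/5)|^2 + 1*|exp(-4*I*pi/5)|^2 + 1*|exp(-2*I*pi/5)|^2]
  = (1/5)[(1) + (1) + (1) + (1) + (1)] = 5/5 = 1.
(Exp terms are combined using exp(i*s)*conj(exp(i*t)) = exp(i*(s-t)), and sums of them are collapsed using the identity that for every m > 1 the m distinct m-th roots of unity sum to 0, e.g. 1 + exp(2*I*pi/3) + exp(-2*I*pi/3) = 0.)
A character is irreducible iff <chi, chi> = 1, so this representation is irreducible.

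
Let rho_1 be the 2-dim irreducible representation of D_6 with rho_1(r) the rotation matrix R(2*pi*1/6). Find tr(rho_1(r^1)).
chi_{rho_1}(r^1) = 2*cos(2*pi*1*1/6) = 1

Explanation: rho_1(r^1) is rotation by angle 2*pi*1*1/6, whose trace is 2*cos(2*pi*1*1/6) = 1.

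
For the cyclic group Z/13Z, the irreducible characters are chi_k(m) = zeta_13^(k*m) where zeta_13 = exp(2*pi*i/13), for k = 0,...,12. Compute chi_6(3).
chi_6(3) = zeta_13^18 = exp(10*I*pi/13)

Details: chi_6(3) = zeta_13^(6*3) = zeta_13^18. Since zeta_13^13 = 1, this equals zeta_13^5 = exp(2*pi*i*5/13) = exp(10*I*pi/13).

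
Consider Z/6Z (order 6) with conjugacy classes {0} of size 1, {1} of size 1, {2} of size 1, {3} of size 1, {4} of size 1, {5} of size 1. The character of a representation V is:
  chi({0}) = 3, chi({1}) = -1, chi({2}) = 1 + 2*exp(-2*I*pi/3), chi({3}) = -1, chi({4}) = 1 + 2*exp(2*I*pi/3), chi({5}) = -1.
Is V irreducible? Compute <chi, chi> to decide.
Not irreducible (reducible): <chi, chi> = 3 > 1.

Argument: <chi, chi> = (1/|G|) sum_C |C| * |chi(C)|^2 = (1/6)[1*|3|^2 + 1*|-1|^2 + 1*|1 + 2*exp(-2*I*pi/3)|^2 + 1*|-1|^2 + 1*|1 + 2*exp(2*I*pi/3)|^2 + 1*|-1|^2]
  = (1/6)[(9) + (1) + (3) + (1) + (3) + (1)] = 18/6 = 3.
(Exp terms are combined using exp(i*s)*conj(exp(i*t)) = exp(i*(s-t)), and sums of them are collapsed using the identity that for every m > 1 the m distinct m-th roots of unity sum to 0, e.g. 1 + exp(2*I*pi/3) + exp(-2*I*pi/3) = 0.)
A character is irreducible iff <chi, chi> = 1, so this representation is reducible.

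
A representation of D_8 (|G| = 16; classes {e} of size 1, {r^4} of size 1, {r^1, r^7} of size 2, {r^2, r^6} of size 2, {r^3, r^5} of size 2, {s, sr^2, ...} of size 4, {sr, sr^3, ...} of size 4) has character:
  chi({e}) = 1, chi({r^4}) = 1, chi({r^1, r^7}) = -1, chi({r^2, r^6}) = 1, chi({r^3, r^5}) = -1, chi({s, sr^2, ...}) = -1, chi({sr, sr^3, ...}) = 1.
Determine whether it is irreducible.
Irreducible: <chi, chi> = 1.

Working: <chi, chi> = (1/|G|) sum_C |C| * |chi(C)|^2 = (1/16)[1*|1|^2 + 1*|1|^2 + 2*|-1|^2 + 2*|1|^2 + 2*|-1|^2 + 4*|-1|^2 + 4*|1|^2]
  = (1/16)[(1) + (1) + (2) + (2) + (2) + (4) + (4)] = 16/16 = 1.
A character is irreducible iff <chi, chi> = 1, so this representation is irreducible.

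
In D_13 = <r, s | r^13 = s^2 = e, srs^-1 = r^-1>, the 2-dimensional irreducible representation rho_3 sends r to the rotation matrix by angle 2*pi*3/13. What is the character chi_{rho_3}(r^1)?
chi_{rho_3}(r^1) = 2*cos(2*pi*3*1/13) = 2*cos(6*pi/13)

Argument: rho_3(r^1) is rotation by angle 2*pi*3*1/13, whose trace is 2*cos(2*pi*3*1/13) = 2*cos(6*pi/13).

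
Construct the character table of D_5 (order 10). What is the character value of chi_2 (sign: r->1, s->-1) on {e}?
Conjugacy classes: {e} of size 1, {r^1, r^4} of size 2, {r^2, r^3} of size 2, {s, sr, ..., sr^4} of size 5.
Character table:
  irrep \ class              {e} (size 1)  {r^1, r^4} (size 2)  {r^2, r^3} (size 2)  {s, sr, ..., sr^4} (size 5)
  chi_1 (triv)               1             1                    1                    1                          
  chi_2 (sign: r->1, s->-1)  1             1                    1                    -1                         
  chi_3 (2d, j=1)            2             -1/2 + sqrt(5)/2     -sqrt(5)/2 - 1/2     0                          
  chi_4 (2d, j=2)            2             -sqrt(5)/2 - 1/2     -1/2 + sqrt(5)/2     0                          

Spot check: chi_2 (sign: r->1, s->-1) on {e} = 1.

Proof sketch: D_5 has order 2*5 = 10 with 4 conjugacy classes, hence 4 irreducibles. Sum of squared dims 1 + 1 + 4 + 4 = 10 = |G|. Linear characters come from the abelianisation; the 2-dimensional irreps have character r^k -> 2*cos(2*pi*j*k/5), reflections -> 0.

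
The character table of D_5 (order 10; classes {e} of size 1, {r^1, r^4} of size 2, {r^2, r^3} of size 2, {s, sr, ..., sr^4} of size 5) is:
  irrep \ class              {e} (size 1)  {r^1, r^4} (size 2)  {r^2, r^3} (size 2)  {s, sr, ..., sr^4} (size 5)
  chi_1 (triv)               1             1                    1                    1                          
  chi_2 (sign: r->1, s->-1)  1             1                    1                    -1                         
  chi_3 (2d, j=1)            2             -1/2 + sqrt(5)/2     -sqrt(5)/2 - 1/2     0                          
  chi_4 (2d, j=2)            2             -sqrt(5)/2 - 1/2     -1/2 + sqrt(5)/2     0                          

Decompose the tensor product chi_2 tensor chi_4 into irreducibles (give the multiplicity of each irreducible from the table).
chi_2 tensor chi_4 = chi_4 (all other irreducibles have multiplicity 0).

Explanation: The character of a tensor product is the pointwise product (chi_2 * chi_4)(C) = chi_2(C) * chi_4(C):
  {e}: (1)*(2), {r^1, r^4}: (1)*(-sqrt(5)/2 - 1/2), {r^2, r^3}: (1)*(-1/2 + sqrt(5)/2), {s, sr, ..., sr^4}: (-1)*(0)
so (chi_2 * chi_4) takes values
  {e} -> 2, {r^1, r^4} -> -sqrt(5)/2 - 1/2, {r^2, r^3} -> -1/2 + sqrt(5)/2, {s, sr, ..., sr^4} -> 0.
Now take the inner product of this character with each irreducible chi from the table, <chi_2*chi_4, chi> = (1/10) sum_C |C| (chi_2*chi_4)(C) conj(chi(C)):
  <chi_2*chi_4, chi_1> = (1/10)[1*(2)*conj(1) + 2*(-sqrt(5)/2 - 1/2)*conj(1) + 2*(-1/2 + sqrt(5)/2)*conj(1) + 5*(0)*conj(1)]
      = (1/10)[(2) + (-sqrt(5) - 1) + (-1 + sqrt(5)) + (0)] = 0/10 = 0
  <chi_2*chi_4, chi_2> = (1/10)[1*(2)*conj(1) + 2*(-sqrt(5)/2 - 1/2)*conj(1) + 2*(-1/2 + sqrt(5)/2)*conj(1) + 5*(0)*conj(-1)]
      = (1/10)[(2) + (-sqrt(5) - 1) + (-1 + sqrt(5)) + (0)] = 0/10 = 0
  <chi_2*chi_4, chi_3> = (1/10)[1*(2)*conj(2) + 2*(-sqrt(5)/2 - 1/2)*conj(-1/2 + sqrt(5)/2) + 2*(-1/2 + sqrt(5)/2)*conj(-sqrt(5)/2 - 1/2) + 5*(0)*conj(0)]
      = (1/10)[(4) + (-2) + (-2) + (0)] = 0/10 = 0
  <chi_2*chi_4, chi_4> = (1/10)[1*(2)*conj(2) + 2*(-sqrt(5)/2 - 1/2)*conj(-sqrt(5)/2 - 1/2) + 2*(-1/2 + sqrt(5)/2)*conj(-1/2 + sqrt(5)/2) + 5*(0)*conj(0)]
      = (1/10)[(4) + (sqrt(5) + 3) + (3 - sqrt(5)) + (0)] = 10/10 = 1
Hence the multiplicities are chi_4: 1. Dimension check: dim(chi_2)*dim(chi_4) = 1*2 = 2 and sum (mult * dim) = 1*2 = 2.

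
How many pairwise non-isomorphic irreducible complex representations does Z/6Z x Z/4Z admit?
24

The number of irreducible complex representations of a finite group equals its number of conjugacy classes. Z/6Z x Z/4Z is abelian of order 24, so every element is its own conjugacy class: 24 classes, so Z/6Z x Z/4Z (order 24) has exactly 24 irreducible complex representations.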